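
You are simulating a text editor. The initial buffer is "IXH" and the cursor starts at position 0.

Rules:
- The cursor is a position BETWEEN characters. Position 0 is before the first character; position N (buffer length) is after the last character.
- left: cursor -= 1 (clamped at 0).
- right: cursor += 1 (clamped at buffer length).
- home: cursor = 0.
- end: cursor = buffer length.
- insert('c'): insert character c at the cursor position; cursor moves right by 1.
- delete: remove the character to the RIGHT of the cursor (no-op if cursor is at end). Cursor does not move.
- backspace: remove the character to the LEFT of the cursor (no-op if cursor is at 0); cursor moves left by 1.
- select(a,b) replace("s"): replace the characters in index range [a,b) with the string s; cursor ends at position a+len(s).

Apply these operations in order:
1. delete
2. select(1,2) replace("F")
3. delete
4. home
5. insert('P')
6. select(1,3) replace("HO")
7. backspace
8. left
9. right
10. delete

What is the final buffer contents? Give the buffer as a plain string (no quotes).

After op 1 (delete): buf='XH' cursor=0
After op 2 (select(1,2) replace("F")): buf='XF' cursor=2
After op 3 (delete): buf='XF' cursor=2
After op 4 (home): buf='XF' cursor=0
After op 5 (insert('P')): buf='PXF' cursor=1
After op 6 (select(1,3) replace("HO")): buf='PHO' cursor=3
After op 7 (backspace): buf='PH' cursor=2
After op 8 (left): buf='PH' cursor=1
After op 9 (right): buf='PH' cursor=2
After op 10 (delete): buf='PH' cursor=2

Answer: PH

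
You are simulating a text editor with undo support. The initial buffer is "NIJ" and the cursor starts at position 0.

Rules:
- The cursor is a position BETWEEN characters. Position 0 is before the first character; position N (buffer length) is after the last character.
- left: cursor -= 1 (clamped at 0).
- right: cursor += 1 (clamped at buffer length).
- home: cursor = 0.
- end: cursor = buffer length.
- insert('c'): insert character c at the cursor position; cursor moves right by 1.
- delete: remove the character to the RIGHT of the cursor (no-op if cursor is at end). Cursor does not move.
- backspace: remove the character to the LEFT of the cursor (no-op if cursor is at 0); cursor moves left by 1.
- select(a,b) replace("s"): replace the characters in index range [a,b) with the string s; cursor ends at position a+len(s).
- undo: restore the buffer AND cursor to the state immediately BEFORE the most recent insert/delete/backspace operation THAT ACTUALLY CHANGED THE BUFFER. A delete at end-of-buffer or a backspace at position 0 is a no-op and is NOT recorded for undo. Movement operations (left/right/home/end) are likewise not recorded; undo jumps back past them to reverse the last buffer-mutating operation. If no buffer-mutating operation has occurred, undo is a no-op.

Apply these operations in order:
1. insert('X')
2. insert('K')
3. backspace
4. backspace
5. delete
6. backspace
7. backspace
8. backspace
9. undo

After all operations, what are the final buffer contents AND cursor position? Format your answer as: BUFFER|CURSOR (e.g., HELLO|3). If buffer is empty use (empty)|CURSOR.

After op 1 (insert('X')): buf='XNIJ' cursor=1
After op 2 (insert('K')): buf='XKNIJ' cursor=2
After op 3 (backspace): buf='XNIJ' cursor=1
After op 4 (backspace): buf='NIJ' cursor=0
After op 5 (delete): buf='IJ' cursor=0
After op 6 (backspace): buf='IJ' cursor=0
After op 7 (backspace): buf='IJ' cursor=0
After op 8 (backspace): buf='IJ' cursor=0
After op 9 (undo): buf='NIJ' cursor=0

Answer: NIJ|0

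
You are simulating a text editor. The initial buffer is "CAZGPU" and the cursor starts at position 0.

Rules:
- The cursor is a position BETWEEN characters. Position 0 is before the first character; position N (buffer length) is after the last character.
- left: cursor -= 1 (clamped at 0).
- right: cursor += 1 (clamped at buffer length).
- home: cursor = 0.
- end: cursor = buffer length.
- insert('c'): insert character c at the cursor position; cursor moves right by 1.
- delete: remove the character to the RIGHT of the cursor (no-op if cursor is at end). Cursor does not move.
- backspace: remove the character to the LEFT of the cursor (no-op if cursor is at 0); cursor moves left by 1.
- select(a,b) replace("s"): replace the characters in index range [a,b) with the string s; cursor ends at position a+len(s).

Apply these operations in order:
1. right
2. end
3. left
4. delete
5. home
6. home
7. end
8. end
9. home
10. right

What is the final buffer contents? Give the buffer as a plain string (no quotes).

After op 1 (right): buf='CAZGPU' cursor=1
After op 2 (end): buf='CAZGPU' cursor=6
After op 3 (left): buf='CAZGPU' cursor=5
After op 4 (delete): buf='CAZGP' cursor=5
After op 5 (home): buf='CAZGP' cursor=0
After op 6 (home): buf='CAZGP' cursor=0
After op 7 (end): buf='CAZGP' cursor=5
After op 8 (end): buf='CAZGP' cursor=5
After op 9 (home): buf='CAZGP' cursor=0
After op 10 (right): buf='CAZGP' cursor=1

Answer: CAZGP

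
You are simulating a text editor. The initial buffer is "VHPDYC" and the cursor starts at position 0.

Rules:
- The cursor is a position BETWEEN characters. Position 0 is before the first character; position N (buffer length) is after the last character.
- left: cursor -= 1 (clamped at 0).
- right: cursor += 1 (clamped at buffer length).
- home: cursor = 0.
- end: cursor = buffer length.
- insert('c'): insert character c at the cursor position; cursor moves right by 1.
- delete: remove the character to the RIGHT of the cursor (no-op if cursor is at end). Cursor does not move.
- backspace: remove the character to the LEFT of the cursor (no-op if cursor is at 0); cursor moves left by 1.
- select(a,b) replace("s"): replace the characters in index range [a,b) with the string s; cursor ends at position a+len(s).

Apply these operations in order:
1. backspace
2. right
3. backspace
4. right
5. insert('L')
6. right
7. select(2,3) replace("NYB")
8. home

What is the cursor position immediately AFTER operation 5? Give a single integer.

Answer: 2

Derivation:
After op 1 (backspace): buf='VHPDYC' cursor=0
After op 2 (right): buf='VHPDYC' cursor=1
After op 3 (backspace): buf='HPDYC' cursor=0
After op 4 (right): buf='HPDYC' cursor=1
After op 5 (insert('L')): buf='HLPDYC' cursor=2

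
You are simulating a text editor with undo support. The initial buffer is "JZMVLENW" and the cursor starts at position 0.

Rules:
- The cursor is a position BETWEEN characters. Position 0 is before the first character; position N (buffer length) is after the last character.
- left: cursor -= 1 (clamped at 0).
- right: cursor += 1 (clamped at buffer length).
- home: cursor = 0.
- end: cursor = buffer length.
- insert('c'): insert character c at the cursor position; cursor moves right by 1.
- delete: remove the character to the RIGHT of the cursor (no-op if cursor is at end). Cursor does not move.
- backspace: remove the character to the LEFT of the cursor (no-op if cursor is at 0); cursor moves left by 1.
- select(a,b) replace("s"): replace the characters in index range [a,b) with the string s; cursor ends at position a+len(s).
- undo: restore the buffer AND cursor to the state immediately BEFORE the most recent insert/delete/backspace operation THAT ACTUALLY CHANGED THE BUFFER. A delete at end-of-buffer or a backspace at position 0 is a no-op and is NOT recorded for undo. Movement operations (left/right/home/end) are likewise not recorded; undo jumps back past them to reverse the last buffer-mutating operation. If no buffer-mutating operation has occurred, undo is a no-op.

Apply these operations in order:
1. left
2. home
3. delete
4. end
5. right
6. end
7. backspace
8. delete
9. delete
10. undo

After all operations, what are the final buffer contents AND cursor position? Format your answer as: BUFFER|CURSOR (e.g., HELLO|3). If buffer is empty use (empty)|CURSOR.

Answer: ZMVLENW|7

Derivation:
After op 1 (left): buf='JZMVLENW' cursor=0
After op 2 (home): buf='JZMVLENW' cursor=0
After op 3 (delete): buf='ZMVLENW' cursor=0
After op 4 (end): buf='ZMVLENW' cursor=7
After op 5 (right): buf='ZMVLENW' cursor=7
After op 6 (end): buf='ZMVLENW' cursor=7
After op 7 (backspace): buf='ZMVLEN' cursor=6
After op 8 (delete): buf='ZMVLEN' cursor=6
After op 9 (delete): buf='ZMVLEN' cursor=6
After op 10 (undo): buf='ZMVLENW' cursor=7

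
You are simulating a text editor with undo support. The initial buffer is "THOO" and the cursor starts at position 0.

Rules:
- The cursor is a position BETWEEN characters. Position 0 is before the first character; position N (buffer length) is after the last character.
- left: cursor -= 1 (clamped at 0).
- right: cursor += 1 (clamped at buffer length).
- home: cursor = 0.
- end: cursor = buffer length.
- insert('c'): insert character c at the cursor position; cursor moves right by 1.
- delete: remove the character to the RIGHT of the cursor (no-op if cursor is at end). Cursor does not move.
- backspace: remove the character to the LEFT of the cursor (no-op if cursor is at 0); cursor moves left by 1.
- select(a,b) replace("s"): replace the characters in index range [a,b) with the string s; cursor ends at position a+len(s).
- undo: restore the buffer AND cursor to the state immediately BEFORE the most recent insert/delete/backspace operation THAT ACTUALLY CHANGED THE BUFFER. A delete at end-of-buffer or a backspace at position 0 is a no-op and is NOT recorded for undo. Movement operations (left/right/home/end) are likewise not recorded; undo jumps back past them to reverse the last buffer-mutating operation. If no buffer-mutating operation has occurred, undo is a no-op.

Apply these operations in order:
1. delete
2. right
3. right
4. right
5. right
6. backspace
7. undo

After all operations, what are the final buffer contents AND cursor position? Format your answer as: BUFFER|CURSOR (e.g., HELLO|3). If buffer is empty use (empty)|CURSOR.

Answer: HOO|3

Derivation:
After op 1 (delete): buf='HOO' cursor=0
After op 2 (right): buf='HOO' cursor=1
After op 3 (right): buf='HOO' cursor=2
After op 4 (right): buf='HOO' cursor=3
After op 5 (right): buf='HOO' cursor=3
After op 6 (backspace): buf='HO' cursor=2
After op 7 (undo): buf='HOO' cursor=3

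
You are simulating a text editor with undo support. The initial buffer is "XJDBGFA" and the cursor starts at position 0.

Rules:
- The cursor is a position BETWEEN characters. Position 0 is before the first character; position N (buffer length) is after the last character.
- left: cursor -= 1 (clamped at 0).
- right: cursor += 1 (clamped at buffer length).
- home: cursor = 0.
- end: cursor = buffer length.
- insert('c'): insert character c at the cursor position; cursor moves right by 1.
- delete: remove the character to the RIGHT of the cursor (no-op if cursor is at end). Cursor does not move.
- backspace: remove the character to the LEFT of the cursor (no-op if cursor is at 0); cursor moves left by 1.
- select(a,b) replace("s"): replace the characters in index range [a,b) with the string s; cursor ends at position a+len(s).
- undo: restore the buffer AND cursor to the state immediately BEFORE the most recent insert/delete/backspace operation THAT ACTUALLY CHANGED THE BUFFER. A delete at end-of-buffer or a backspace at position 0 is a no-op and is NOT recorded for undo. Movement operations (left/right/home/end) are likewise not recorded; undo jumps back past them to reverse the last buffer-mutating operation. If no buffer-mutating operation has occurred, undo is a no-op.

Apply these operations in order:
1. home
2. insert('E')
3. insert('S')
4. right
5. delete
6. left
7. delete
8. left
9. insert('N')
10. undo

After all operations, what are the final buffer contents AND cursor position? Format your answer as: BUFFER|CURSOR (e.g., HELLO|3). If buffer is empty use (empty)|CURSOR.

After op 1 (home): buf='XJDBGFA' cursor=0
After op 2 (insert('E')): buf='EXJDBGFA' cursor=1
After op 3 (insert('S')): buf='ESXJDBGFA' cursor=2
After op 4 (right): buf='ESXJDBGFA' cursor=3
After op 5 (delete): buf='ESXDBGFA' cursor=3
After op 6 (left): buf='ESXDBGFA' cursor=2
After op 7 (delete): buf='ESDBGFA' cursor=2
After op 8 (left): buf='ESDBGFA' cursor=1
After op 9 (insert('N')): buf='ENSDBGFA' cursor=2
After op 10 (undo): buf='ESDBGFA' cursor=1

Answer: ESDBGFA|1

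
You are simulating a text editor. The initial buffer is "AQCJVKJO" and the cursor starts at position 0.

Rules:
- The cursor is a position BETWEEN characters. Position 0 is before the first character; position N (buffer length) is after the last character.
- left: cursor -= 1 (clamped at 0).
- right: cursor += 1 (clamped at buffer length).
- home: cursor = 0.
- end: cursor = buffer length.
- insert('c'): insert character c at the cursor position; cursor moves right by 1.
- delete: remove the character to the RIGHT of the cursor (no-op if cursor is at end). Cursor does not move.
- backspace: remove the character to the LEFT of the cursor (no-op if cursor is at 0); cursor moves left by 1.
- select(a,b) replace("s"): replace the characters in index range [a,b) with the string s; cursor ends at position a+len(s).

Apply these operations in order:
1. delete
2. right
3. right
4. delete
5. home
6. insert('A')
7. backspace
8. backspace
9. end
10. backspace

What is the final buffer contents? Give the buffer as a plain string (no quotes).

Answer: QCVKJ

Derivation:
After op 1 (delete): buf='QCJVKJO' cursor=0
After op 2 (right): buf='QCJVKJO' cursor=1
After op 3 (right): buf='QCJVKJO' cursor=2
After op 4 (delete): buf='QCVKJO' cursor=2
After op 5 (home): buf='QCVKJO' cursor=0
After op 6 (insert('A')): buf='AQCVKJO' cursor=1
After op 7 (backspace): buf='QCVKJO' cursor=0
After op 8 (backspace): buf='QCVKJO' cursor=0
After op 9 (end): buf='QCVKJO' cursor=6
After op 10 (backspace): buf='QCVKJ' cursor=5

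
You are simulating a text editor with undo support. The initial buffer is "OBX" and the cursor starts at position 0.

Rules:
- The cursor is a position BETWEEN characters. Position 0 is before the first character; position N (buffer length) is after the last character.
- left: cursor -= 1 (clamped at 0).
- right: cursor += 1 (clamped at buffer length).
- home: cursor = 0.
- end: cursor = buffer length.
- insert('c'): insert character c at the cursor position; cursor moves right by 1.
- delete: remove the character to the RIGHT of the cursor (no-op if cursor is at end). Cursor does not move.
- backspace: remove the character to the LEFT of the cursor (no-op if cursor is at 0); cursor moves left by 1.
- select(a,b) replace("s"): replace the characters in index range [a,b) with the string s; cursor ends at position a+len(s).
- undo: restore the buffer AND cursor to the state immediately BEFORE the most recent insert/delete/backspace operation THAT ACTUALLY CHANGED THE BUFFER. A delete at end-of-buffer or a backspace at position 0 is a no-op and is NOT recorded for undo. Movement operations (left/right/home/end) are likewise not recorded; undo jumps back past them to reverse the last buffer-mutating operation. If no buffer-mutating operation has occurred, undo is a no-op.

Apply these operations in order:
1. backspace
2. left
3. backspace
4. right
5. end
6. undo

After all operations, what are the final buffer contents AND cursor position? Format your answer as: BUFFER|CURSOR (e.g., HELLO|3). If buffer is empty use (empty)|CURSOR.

After op 1 (backspace): buf='OBX' cursor=0
After op 2 (left): buf='OBX' cursor=0
After op 3 (backspace): buf='OBX' cursor=0
After op 4 (right): buf='OBX' cursor=1
After op 5 (end): buf='OBX' cursor=3
After op 6 (undo): buf='OBX' cursor=3

Answer: OBX|3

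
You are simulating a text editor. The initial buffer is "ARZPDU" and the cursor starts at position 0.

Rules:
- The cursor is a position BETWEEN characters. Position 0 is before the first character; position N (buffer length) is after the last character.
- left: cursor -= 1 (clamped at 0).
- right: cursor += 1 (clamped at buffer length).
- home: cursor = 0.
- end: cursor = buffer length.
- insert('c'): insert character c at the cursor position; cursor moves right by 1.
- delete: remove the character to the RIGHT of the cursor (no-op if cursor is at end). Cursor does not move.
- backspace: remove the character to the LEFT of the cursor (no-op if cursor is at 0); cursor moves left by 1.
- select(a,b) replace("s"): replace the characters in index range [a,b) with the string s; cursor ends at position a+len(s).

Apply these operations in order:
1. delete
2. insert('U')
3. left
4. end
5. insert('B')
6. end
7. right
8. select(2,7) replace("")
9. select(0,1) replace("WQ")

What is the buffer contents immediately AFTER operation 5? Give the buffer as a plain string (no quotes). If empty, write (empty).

After op 1 (delete): buf='RZPDU' cursor=0
After op 2 (insert('U')): buf='URZPDU' cursor=1
After op 3 (left): buf='URZPDU' cursor=0
After op 4 (end): buf='URZPDU' cursor=6
After op 5 (insert('B')): buf='URZPDUB' cursor=7

Answer: URZPDUB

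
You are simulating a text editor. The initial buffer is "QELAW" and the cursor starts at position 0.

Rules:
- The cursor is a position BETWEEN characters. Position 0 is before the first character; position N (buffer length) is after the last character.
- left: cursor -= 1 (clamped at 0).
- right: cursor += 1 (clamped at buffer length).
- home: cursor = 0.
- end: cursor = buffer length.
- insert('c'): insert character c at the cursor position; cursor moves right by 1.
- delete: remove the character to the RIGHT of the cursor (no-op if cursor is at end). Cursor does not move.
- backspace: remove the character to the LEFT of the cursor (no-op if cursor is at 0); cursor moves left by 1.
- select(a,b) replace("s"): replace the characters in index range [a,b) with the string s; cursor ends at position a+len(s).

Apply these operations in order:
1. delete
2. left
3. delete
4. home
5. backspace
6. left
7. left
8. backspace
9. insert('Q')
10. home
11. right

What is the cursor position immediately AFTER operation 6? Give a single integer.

After op 1 (delete): buf='ELAW' cursor=0
After op 2 (left): buf='ELAW' cursor=0
After op 3 (delete): buf='LAW' cursor=0
After op 4 (home): buf='LAW' cursor=0
After op 5 (backspace): buf='LAW' cursor=0
After op 6 (left): buf='LAW' cursor=0

Answer: 0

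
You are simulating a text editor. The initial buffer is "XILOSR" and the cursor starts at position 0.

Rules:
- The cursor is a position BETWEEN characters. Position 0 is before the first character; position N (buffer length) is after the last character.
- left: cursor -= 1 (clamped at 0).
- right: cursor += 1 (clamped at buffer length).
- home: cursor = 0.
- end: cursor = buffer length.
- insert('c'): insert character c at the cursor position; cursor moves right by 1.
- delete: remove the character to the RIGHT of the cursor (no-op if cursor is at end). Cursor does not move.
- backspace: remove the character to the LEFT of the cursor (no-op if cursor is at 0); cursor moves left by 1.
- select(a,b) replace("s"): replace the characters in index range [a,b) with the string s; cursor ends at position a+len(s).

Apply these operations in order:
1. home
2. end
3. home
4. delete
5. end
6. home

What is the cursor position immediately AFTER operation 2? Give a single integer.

After op 1 (home): buf='XILOSR' cursor=0
After op 2 (end): buf='XILOSR' cursor=6

Answer: 6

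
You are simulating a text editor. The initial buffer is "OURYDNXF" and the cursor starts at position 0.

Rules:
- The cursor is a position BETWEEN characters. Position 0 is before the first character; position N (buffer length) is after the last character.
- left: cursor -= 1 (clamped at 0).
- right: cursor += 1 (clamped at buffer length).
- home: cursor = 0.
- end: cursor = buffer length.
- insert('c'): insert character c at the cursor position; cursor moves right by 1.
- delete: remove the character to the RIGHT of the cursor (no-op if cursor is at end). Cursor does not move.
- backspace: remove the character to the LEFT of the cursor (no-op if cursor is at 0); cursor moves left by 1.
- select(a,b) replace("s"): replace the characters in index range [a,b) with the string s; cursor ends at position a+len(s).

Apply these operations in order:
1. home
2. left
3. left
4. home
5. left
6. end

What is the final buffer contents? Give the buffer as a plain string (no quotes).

After op 1 (home): buf='OURYDNXF' cursor=0
After op 2 (left): buf='OURYDNXF' cursor=0
After op 3 (left): buf='OURYDNXF' cursor=0
After op 4 (home): buf='OURYDNXF' cursor=0
After op 5 (left): buf='OURYDNXF' cursor=0
After op 6 (end): buf='OURYDNXF' cursor=8

Answer: OURYDNXF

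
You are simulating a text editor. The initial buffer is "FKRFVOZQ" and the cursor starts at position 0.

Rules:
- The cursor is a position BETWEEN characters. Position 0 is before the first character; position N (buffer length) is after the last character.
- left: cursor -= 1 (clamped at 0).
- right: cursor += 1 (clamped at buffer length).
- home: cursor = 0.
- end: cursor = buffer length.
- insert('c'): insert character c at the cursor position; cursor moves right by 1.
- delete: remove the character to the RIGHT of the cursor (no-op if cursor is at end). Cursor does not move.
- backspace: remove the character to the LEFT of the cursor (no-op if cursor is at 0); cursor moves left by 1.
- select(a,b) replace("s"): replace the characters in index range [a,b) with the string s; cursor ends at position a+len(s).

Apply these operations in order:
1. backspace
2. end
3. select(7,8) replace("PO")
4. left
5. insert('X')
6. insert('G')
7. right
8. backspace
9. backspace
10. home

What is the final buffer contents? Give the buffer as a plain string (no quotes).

Answer: FKRFVOZPX

Derivation:
After op 1 (backspace): buf='FKRFVOZQ' cursor=0
After op 2 (end): buf='FKRFVOZQ' cursor=8
After op 3 (select(7,8) replace("PO")): buf='FKRFVOZPO' cursor=9
After op 4 (left): buf='FKRFVOZPO' cursor=8
After op 5 (insert('X')): buf='FKRFVOZPXO' cursor=9
After op 6 (insert('G')): buf='FKRFVOZPXGO' cursor=10
After op 7 (right): buf='FKRFVOZPXGO' cursor=11
After op 8 (backspace): buf='FKRFVOZPXG' cursor=10
After op 9 (backspace): buf='FKRFVOZPX' cursor=9
After op 10 (home): buf='FKRFVOZPX' cursor=0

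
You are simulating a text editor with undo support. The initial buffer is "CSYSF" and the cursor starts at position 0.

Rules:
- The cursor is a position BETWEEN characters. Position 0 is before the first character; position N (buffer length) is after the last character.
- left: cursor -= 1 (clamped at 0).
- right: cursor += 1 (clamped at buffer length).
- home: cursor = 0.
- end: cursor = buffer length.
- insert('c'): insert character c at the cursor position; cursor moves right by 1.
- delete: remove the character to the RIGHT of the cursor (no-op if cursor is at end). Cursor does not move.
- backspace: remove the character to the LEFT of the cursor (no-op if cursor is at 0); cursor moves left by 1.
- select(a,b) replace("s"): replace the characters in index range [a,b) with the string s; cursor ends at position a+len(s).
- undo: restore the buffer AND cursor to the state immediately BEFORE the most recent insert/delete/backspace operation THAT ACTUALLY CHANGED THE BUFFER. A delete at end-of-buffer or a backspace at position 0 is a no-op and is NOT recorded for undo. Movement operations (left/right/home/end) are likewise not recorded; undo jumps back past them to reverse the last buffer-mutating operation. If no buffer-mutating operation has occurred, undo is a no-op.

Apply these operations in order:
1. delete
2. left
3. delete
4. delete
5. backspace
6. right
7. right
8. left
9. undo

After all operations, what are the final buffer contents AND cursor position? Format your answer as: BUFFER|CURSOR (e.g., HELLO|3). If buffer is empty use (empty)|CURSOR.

After op 1 (delete): buf='SYSF' cursor=0
After op 2 (left): buf='SYSF' cursor=0
After op 3 (delete): buf='YSF' cursor=0
After op 4 (delete): buf='SF' cursor=0
After op 5 (backspace): buf='SF' cursor=0
After op 6 (right): buf='SF' cursor=1
After op 7 (right): buf='SF' cursor=2
After op 8 (left): buf='SF' cursor=1
After op 9 (undo): buf='YSF' cursor=0

Answer: YSF|0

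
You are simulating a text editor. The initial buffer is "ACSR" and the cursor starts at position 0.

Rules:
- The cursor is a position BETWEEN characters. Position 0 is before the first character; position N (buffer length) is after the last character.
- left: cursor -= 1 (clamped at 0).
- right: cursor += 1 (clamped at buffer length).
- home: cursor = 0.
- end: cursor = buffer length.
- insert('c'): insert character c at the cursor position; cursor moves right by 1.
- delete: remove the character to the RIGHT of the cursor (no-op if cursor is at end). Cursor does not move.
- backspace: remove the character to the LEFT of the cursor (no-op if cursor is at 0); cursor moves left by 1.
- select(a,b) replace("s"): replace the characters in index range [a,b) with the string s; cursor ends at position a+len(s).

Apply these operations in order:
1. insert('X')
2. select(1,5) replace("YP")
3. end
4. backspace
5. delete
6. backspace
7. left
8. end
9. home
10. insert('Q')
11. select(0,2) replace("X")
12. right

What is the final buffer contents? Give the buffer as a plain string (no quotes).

Answer: X

Derivation:
After op 1 (insert('X')): buf='XACSR' cursor=1
After op 2 (select(1,5) replace("YP")): buf='XYP' cursor=3
After op 3 (end): buf='XYP' cursor=3
After op 4 (backspace): buf='XY' cursor=2
After op 5 (delete): buf='XY' cursor=2
After op 6 (backspace): buf='X' cursor=1
After op 7 (left): buf='X' cursor=0
After op 8 (end): buf='X' cursor=1
After op 9 (home): buf='X' cursor=0
After op 10 (insert('Q')): buf='QX' cursor=1
After op 11 (select(0,2) replace("X")): buf='X' cursor=1
After op 12 (right): buf='X' cursor=1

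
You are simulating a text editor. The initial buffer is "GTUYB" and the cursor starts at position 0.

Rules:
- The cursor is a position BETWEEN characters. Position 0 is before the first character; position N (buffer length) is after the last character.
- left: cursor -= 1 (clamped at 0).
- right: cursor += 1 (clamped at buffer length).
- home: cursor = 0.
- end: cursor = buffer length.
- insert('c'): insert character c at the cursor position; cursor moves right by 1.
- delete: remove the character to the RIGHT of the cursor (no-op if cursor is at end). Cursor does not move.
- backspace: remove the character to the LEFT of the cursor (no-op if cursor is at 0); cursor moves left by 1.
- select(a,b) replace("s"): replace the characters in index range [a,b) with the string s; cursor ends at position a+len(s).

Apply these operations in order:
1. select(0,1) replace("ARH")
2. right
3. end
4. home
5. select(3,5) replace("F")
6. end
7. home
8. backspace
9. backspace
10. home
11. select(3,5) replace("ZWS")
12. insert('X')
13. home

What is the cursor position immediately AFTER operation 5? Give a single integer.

After op 1 (select(0,1) replace("ARH")): buf='ARHTUYB' cursor=3
After op 2 (right): buf='ARHTUYB' cursor=4
After op 3 (end): buf='ARHTUYB' cursor=7
After op 4 (home): buf='ARHTUYB' cursor=0
After op 5 (select(3,5) replace("F")): buf='ARHFYB' cursor=4

Answer: 4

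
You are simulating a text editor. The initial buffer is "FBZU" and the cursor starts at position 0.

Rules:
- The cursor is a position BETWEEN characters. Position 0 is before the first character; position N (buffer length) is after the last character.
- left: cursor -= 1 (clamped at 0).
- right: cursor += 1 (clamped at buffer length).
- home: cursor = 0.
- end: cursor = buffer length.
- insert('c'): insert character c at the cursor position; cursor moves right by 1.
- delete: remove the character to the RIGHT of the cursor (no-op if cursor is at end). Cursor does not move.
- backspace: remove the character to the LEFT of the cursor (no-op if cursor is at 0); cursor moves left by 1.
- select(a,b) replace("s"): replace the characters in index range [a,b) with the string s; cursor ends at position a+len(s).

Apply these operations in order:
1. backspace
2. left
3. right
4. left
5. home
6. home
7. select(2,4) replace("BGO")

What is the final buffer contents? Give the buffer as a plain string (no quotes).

After op 1 (backspace): buf='FBZU' cursor=0
After op 2 (left): buf='FBZU' cursor=0
After op 3 (right): buf='FBZU' cursor=1
After op 4 (left): buf='FBZU' cursor=0
After op 5 (home): buf='FBZU' cursor=0
After op 6 (home): buf='FBZU' cursor=0
After op 7 (select(2,4) replace("BGO")): buf='FBBGO' cursor=5

Answer: FBBGO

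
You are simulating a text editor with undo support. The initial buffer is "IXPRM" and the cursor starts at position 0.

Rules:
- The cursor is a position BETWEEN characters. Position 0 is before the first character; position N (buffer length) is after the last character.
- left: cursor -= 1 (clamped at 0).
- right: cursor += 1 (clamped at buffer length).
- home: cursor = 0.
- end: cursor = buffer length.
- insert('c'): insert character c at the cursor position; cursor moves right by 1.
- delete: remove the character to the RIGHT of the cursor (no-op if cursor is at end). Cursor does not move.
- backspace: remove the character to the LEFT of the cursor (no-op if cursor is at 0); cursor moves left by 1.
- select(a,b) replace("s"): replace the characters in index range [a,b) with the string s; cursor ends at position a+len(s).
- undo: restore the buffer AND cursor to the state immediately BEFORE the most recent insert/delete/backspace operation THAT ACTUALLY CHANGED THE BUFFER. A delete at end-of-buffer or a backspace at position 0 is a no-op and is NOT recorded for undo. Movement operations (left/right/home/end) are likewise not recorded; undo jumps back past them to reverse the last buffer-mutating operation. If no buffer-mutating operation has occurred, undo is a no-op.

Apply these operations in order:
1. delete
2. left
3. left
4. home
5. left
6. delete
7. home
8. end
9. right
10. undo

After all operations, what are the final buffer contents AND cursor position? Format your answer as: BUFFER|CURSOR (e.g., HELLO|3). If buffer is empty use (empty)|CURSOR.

Answer: XPRM|0

Derivation:
After op 1 (delete): buf='XPRM' cursor=0
After op 2 (left): buf='XPRM' cursor=0
After op 3 (left): buf='XPRM' cursor=0
After op 4 (home): buf='XPRM' cursor=0
After op 5 (left): buf='XPRM' cursor=0
After op 6 (delete): buf='PRM' cursor=0
After op 7 (home): buf='PRM' cursor=0
After op 8 (end): buf='PRM' cursor=3
After op 9 (right): buf='PRM' cursor=3
After op 10 (undo): buf='XPRM' cursor=0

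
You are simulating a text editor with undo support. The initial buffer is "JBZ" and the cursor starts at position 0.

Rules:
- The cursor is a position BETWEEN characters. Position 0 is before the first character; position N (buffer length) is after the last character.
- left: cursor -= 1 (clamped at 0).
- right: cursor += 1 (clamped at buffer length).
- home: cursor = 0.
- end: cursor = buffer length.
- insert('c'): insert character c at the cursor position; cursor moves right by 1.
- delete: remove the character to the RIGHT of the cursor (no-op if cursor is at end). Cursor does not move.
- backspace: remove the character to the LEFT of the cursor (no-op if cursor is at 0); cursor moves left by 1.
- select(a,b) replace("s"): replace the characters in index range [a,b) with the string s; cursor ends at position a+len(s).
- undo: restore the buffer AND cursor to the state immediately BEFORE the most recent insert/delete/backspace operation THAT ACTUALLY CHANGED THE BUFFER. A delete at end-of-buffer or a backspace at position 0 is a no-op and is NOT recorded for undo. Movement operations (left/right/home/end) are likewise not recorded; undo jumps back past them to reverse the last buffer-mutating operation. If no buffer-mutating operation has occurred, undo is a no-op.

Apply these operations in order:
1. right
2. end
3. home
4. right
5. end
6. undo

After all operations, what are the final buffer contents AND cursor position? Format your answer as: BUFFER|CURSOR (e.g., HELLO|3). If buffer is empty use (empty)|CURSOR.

After op 1 (right): buf='JBZ' cursor=1
After op 2 (end): buf='JBZ' cursor=3
After op 3 (home): buf='JBZ' cursor=0
After op 4 (right): buf='JBZ' cursor=1
After op 5 (end): buf='JBZ' cursor=3
After op 6 (undo): buf='JBZ' cursor=3

Answer: JBZ|3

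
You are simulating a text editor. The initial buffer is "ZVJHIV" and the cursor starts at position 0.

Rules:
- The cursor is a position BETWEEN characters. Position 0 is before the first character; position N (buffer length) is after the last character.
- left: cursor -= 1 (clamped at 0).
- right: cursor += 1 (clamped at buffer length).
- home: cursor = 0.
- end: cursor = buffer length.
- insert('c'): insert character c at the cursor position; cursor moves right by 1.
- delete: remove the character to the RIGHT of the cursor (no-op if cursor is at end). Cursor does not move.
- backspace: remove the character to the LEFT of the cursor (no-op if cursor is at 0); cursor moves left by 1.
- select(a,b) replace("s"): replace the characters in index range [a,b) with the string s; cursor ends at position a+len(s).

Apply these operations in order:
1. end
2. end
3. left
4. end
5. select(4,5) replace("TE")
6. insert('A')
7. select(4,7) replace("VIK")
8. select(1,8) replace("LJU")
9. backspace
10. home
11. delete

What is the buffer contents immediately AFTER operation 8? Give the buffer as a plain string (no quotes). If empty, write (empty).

After op 1 (end): buf='ZVJHIV' cursor=6
After op 2 (end): buf='ZVJHIV' cursor=6
After op 3 (left): buf='ZVJHIV' cursor=5
After op 4 (end): buf='ZVJHIV' cursor=6
After op 5 (select(4,5) replace("TE")): buf='ZVJHTEV' cursor=6
After op 6 (insert('A')): buf='ZVJHTEAV' cursor=7
After op 7 (select(4,7) replace("VIK")): buf='ZVJHVIKV' cursor=7
After op 8 (select(1,8) replace("LJU")): buf='ZLJU' cursor=4

Answer: ZLJU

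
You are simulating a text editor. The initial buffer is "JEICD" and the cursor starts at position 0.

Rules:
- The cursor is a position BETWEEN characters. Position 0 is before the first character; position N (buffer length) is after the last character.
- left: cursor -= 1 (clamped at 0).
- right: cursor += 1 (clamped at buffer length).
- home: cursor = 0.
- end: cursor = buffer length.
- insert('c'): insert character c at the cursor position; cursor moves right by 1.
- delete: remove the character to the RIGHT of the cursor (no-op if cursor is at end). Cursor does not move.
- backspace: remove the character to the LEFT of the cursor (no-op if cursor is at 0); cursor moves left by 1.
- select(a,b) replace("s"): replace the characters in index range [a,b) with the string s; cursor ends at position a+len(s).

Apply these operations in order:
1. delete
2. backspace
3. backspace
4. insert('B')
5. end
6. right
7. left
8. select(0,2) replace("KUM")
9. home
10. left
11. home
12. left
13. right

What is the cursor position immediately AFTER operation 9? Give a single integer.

Answer: 0

Derivation:
After op 1 (delete): buf='EICD' cursor=0
After op 2 (backspace): buf='EICD' cursor=0
After op 3 (backspace): buf='EICD' cursor=0
After op 4 (insert('B')): buf='BEICD' cursor=1
After op 5 (end): buf='BEICD' cursor=5
After op 6 (right): buf='BEICD' cursor=5
After op 7 (left): buf='BEICD' cursor=4
After op 8 (select(0,2) replace("KUM")): buf='KUMICD' cursor=3
After op 9 (home): buf='KUMICD' cursor=0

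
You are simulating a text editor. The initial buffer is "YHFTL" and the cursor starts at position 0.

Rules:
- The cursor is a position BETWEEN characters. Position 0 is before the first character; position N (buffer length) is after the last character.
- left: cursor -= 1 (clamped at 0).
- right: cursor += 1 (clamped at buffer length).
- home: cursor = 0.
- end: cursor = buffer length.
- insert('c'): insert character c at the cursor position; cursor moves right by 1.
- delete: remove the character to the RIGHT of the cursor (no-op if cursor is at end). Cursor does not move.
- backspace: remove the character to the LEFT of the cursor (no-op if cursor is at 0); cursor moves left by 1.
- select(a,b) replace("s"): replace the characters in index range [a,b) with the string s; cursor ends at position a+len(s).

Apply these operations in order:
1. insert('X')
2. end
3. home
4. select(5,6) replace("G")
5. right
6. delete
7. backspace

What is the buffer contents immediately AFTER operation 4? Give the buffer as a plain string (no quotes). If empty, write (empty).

After op 1 (insert('X')): buf='XYHFTL' cursor=1
After op 2 (end): buf='XYHFTL' cursor=6
After op 3 (home): buf='XYHFTL' cursor=0
After op 4 (select(5,6) replace("G")): buf='XYHFTG' cursor=6

Answer: XYHFTG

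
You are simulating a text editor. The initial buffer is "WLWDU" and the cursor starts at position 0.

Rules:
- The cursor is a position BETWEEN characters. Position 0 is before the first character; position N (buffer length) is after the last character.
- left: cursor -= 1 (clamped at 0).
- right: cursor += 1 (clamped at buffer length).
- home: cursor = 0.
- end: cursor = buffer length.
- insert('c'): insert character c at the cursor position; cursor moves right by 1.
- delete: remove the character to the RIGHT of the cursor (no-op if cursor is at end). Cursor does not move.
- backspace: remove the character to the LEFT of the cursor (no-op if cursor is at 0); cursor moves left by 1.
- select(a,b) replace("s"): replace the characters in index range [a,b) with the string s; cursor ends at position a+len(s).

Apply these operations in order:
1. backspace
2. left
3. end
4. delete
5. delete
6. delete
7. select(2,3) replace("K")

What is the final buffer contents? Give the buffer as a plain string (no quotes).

After op 1 (backspace): buf='WLWDU' cursor=0
After op 2 (left): buf='WLWDU' cursor=0
After op 3 (end): buf='WLWDU' cursor=5
After op 4 (delete): buf='WLWDU' cursor=5
After op 5 (delete): buf='WLWDU' cursor=5
After op 6 (delete): buf='WLWDU' cursor=5
After op 7 (select(2,3) replace("K")): buf='WLKDU' cursor=3

Answer: WLKDU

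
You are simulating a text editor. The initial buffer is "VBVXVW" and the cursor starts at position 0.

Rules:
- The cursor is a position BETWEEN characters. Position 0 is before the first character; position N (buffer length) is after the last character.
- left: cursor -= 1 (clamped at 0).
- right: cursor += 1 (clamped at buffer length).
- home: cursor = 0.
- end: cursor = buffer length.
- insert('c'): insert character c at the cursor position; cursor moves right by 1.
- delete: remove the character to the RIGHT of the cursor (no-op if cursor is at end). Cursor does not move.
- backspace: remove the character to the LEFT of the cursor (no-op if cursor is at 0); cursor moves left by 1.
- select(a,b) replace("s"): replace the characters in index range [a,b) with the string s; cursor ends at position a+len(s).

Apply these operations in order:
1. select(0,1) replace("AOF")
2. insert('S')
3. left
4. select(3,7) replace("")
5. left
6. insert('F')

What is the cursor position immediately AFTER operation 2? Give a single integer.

After op 1 (select(0,1) replace("AOF")): buf='AOFBVXVW' cursor=3
After op 2 (insert('S')): buf='AOFSBVXVW' cursor=4

Answer: 4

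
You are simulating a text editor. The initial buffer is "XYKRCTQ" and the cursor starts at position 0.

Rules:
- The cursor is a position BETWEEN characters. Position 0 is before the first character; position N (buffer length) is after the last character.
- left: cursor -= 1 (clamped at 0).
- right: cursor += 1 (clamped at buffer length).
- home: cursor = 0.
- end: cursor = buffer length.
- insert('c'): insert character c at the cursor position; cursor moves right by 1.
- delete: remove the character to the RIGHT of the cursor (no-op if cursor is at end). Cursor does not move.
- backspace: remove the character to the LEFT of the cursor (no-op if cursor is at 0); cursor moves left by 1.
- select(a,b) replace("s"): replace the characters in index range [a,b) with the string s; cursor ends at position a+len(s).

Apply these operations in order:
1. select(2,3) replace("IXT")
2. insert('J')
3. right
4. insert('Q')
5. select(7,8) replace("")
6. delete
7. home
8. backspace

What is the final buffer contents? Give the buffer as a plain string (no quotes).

Answer: XYIXTJRTQ

Derivation:
After op 1 (select(2,3) replace("IXT")): buf='XYIXTRCTQ' cursor=5
After op 2 (insert('J')): buf='XYIXTJRCTQ' cursor=6
After op 3 (right): buf='XYIXTJRCTQ' cursor=7
After op 4 (insert('Q')): buf='XYIXTJRQCTQ' cursor=8
After op 5 (select(7,8) replace("")): buf='XYIXTJRCTQ' cursor=7
After op 6 (delete): buf='XYIXTJRTQ' cursor=7
After op 7 (home): buf='XYIXTJRTQ' cursor=0
After op 8 (backspace): buf='XYIXTJRTQ' cursor=0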